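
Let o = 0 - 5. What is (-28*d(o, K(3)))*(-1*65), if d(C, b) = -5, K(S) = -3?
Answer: -9100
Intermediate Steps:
o = -5
(-28*d(o, K(3)))*(-1*65) = (-28*(-5))*(-1*65) = 140*(-65) = -9100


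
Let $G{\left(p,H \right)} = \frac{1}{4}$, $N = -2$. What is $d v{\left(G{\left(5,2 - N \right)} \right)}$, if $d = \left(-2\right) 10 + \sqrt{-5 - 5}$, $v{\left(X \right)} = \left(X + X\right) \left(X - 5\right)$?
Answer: $\frac{95}{2} - \frac{19 i \sqrt{10}}{8} \approx 47.5 - 7.5104 i$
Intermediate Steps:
$G{\left(p,H \right)} = \frac{1}{4}$
$v{\left(X \right)} = 2 X \left(-5 + X\right)$
$d = -20 + i \sqrt{10}$ ($d = -20 + \sqrt{-10} = -20 + i \sqrt{10} \approx -20.0 + 3.1623 i$)
$d v{\left(G{\left(5,2 - N \right)} \right)} = \left(-20 + i \sqrt{10}\right) 2 \cdot \frac{1}{4} \left(-5 + \frac{1}{4}\right) = \left(-20 + i \sqrt{10}\right) 2 \cdot \frac{1}{4} \left(- \frac{19}{4}\right) = \left(-20 + i \sqrt{10}\right) \left(- \frac{19}{8}\right) = \frac{95}{2} - \frac{19 i \sqrt{10}}{8}$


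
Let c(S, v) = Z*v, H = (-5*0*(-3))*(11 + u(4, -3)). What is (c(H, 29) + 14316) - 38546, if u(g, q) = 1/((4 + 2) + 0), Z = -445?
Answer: -37135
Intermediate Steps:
u(g, q) = ⅙ (u(g, q) = 1/(6 + 0) = 1/6 = ⅙)
H = 0 (H = (-5*0*(-3))*(11 + ⅙) = (0*(-3))*(67/6) = 0*(67/6) = 0)
c(S, v) = -445*v
(c(H, 29) + 14316) - 38546 = (-445*29 + 14316) - 38546 = (-12905 + 14316) - 38546 = 1411 - 38546 = -37135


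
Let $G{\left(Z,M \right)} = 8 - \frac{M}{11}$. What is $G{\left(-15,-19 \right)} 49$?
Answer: $\frac{5243}{11} \approx 476.64$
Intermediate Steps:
$G{\left(Z,M \right)} = 8 - \frac{M}{11}$ ($G{\left(Z,M \right)} = 8 - M \frac{1}{11} = 8 - \frac{M}{11}$)
$G{\left(-15,-19 \right)} 49 = \left(8 - - \frac{19}{11}\right) 49 = \left(8 + \frac{19}{11}\right) 49 = \frac{107}{11} \cdot 49 = \frac{5243}{11}$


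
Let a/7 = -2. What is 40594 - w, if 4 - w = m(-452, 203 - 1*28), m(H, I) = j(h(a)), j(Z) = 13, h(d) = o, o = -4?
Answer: 40603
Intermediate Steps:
a = -14 (a = 7*(-2) = -14)
h(d) = -4
m(H, I) = 13
w = -9 (w = 4 - 1*13 = 4 - 13 = -9)
40594 - w = 40594 - 1*(-9) = 40594 + 9 = 40603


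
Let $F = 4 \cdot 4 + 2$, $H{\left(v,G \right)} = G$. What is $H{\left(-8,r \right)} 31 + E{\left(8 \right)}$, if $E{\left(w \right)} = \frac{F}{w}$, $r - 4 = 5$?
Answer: $\frac{1125}{4} \approx 281.25$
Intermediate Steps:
$r = 9$ ($r = 4 + 5 = 9$)
$F = 18$ ($F = 16 + 2 = 18$)
$E{\left(w \right)} = \frac{18}{w}$ ($E{\left(w \right)} = \frac{1}{w} 18 = \frac{18}{w}$)
$H{\left(-8,r \right)} 31 + E{\left(8 \right)} = 9 \cdot 31 + \frac{18}{8} = 279 + 18 \cdot \frac{1}{8} = 279 + \frac{9}{4} = \frac{1125}{4}$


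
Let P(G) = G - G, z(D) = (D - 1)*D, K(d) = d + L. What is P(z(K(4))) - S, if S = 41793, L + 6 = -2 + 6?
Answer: -41793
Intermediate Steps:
L = -2 (L = -6 + (-2 + 6) = -6 + 4 = -2)
K(d) = -2 + d (K(d) = d - 2 = -2 + d)
z(D) = D*(-1 + D) (z(D) = (-1 + D)*D = D*(-1 + D))
P(G) = 0
P(z(K(4))) - S = 0 - 1*41793 = 0 - 41793 = -41793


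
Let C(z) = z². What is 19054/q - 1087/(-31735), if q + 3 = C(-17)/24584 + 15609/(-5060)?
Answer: -1709504742061947/544871511965 ≈ -3137.4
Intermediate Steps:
q = -17169419/2827160 (q = -3 + ((-17)²/24584 + 15609/(-5060)) = -3 + (289*(1/24584) + 15609*(-1/5060)) = -3 + (289/24584 - 1419/460) = -3 - 8687939/2827160 = -17169419/2827160 ≈ -6.0730)
19054/q - 1087/(-31735) = 19054/(-17169419/2827160) - 1087/(-31735) = 19054*(-2827160/17169419) - 1087*(-1/31735) = -53868706640/17169419 + 1087/31735 = -1709504742061947/544871511965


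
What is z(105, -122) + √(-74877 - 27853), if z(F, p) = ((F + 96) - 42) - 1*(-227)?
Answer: 386 + I*√102730 ≈ 386.0 + 320.52*I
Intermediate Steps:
z(F, p) = 281 + F (z(F, p) = ((96 + F) - 42) + 227 = (54 + F) + 227 = 281 + F)
z(105, -122) + √(-74877 - 27853) = (281 + 105) + √(-74877 - 27853) = 386 + √(-102730) = 386 + I*√102730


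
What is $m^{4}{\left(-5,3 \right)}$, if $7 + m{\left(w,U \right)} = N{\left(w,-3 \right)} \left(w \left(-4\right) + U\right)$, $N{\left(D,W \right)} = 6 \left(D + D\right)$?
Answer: $3700887165361$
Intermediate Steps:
$N{\left(D,W \right)} = 12 D$ ($N{\left(D,W \right)} = 6 \cdot 2 D = 12 D$)
$m{\left(w,U \right)} = -7 + 12 w \left(U - 4 w\right)$ ($m{\left(w,U \right)} = -7 + 12 w \left(w \left(-4\right) + U\right) = -7 + 12 w \left(- 4 w + U\right) = -7 + 12 w \left(U - 4 w\right)$)
$m^{4}{\left(-5,3 \right)} = \left(-7 - 48 \left(-5\right)^{2} + 12 \cdot 3 \left(-5\right)\right)^{4} = \left(-7 - 1200 - 180\right)^{4} = \left(-1387\right)^{4} = 3700887165361$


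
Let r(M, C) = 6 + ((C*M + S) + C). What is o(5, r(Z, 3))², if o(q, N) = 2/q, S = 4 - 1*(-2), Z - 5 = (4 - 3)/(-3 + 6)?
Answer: 4/25 ≈ 0.16000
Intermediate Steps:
Z = 16/3 (Z = 5 + (4 - 3)/(-3 + 6) = 5 + 1/3 = 5 + 1*(⅓) = 5 + ⅓ = 16/3 ≈ 5.3333)
S = 6 (S = 4 + 2 = 6)
r(M, C) = 12 + C + C*M (r(M, C) = 6 + ((C*M + 6) + C) = 6 + ((6 + C*M) + C) = 6 + (6 + C + C*M) = 12 + C + C*M)
o(5, r(Z, 3))² = (2/5)² = (2*(⅕))² = (⅖)² = 4/25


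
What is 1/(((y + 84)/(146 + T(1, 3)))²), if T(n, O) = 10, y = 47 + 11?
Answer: 6084/5041 ≈ 1.2069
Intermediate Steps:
y = 58
1/(((y + 84)/(146 + T(1, 3)))²) = 1/(((58 + 84)/(146 + 10))²) = 1/((142/156)²) = 1/((142*(1/156))²) = 1/((71/78)²) = 1/(5041/6084) = 6084/5041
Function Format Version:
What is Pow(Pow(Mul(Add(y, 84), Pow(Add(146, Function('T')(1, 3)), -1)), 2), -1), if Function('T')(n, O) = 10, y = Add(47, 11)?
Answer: Rational(6084, 5041) ≈ 1.2069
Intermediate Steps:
y = 58
Pow(Pow(Mul(Add(y, 84), Pow(Add(146, Function('T')(1, 3)), -1)), 2), -1) = Pow(Pow(Mul(Add(58, 84), Pow(Add(146, 10), -1)), 2), -1) = Pow(Pow(Mul(142, Pow(156, -1)), 2), -1) = Pow(Pow(Mul(142, Rational(1, 156)), 2), -1) = Pow(Pow(Rational(71, 78), 2), -1) = Pow(Rational(5041, 6084), -1) = Rational(6084, 5041)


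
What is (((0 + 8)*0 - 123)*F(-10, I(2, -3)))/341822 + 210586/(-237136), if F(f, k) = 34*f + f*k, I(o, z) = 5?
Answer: -1165529111/1558813496 ≈ -0.74770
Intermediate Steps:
(((0 + 8)*0 - 123)*F(-10, I(2, -3)))/341822 + 210586/(-237136) = (((0 + 8)*0 - 123)*(-10*(34 + 5)))/341822 + 210586/(-237136) = ((8*0 - 123)*(-10*39))*(1/341822) + 210586*(-1/237136) = ((0 - 123)*(-390))*(1/341822) - 105293/118568 = -123*(-390)*(1/341822) - 105293/118568 = 47970*(1/341822) - 105293/118568 = 1845/13147 - 105293/118568 = -1165529111/1558813496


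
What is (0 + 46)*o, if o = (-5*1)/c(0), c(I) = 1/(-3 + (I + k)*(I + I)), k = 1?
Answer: 690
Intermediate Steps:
c(I) = 1/(-3 + 2*I*(1 + I)) (c(I) = 1/(-3 + (I + 1)*(I + I)) = 1/(-3 + (1 + I)*(2*I)) = 1/(-3 + 2*I*(1 + I)))
o = 15 (o = (-5*1)/(1/(-3 + 2*0 + 2*0**2)) = -5/(1/(-3 + 0 + 2*0)) = -5/(1/(-3 + 0 + 0)) = -5/(1/(-3)) = -5/(-1/3) = -5*(-3) = 15)
(0 + 46)*o = (0 + 46)*15 = 46*15 = 690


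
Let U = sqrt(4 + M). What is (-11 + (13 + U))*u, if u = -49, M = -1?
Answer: -98 - 49*sqrt(3) ≈ -182.87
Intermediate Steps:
U = sqrt(3) (U = sqrt(4 - 1) = sqrt(3) ≈ 1.7320)
(-11 + (13 + U))*u = (-11 + (13 + sqrt(3)))*(-49) = (2 + sqrt(3))*(-49) = -98 - 49*sqrt(3)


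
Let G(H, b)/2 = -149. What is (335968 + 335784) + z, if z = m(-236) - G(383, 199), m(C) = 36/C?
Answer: 39650941/59 ≈ 6.7205e+5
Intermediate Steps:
G(H, b) = -298 (G(H, b) = 2*(-149) = -298)
z = 17573/59 (z = 36/(-236) - 1*(-298) = 36*(-1/236) + 298 = -9/59 + 298 = 17573/59 ≈ 297.85)
(335968 + 335784) + z = (335968 + 335784) + 17573/59 = 671752 + 17573/59 = 39650941/59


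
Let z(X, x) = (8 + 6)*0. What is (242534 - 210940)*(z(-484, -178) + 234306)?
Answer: 7402663764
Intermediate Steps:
z(X, x) = 0 (z(X, x) = 14*0 = 0)
(242534 - 210940)*(z(-484, -178) + 234306) = (242534 - 210940)*(0 + 234306) = 31594*234306 = 7402663764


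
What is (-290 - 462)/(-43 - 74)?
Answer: 752/117 ≈ 6.4274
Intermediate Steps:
(-290 - 462)/(-43 - 74) = -752/(-117) = -752*(-1/117) = 752/117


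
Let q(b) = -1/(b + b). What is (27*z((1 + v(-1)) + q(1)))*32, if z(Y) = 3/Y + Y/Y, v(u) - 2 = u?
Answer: 2592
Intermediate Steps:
q(b) = -1/(2*b)
v(u) = 2 + u
z(Y) = 1 + 3/Y (z(Y) = 3/Y + 1 = 1 + 3/Y)
(27*z((1 + v(-1)) + q(1)))*32 = (27*((3 + ((1 + (2 - 1)) - ½/1))/((1 + (2 - 1)) - ½/1)))*32 = (27*((3 + ((1 + 1) - ½*1))/((1 + 1) - ½*1)))*32 = (27*((3 + (2 - ½))/(2 - ½)))*32 = (27*((3 + 3/2)/(3/2)))*32 = (27*((⅔)*(9/2)))*32 = (27*3)*32 = 81*32 = 2592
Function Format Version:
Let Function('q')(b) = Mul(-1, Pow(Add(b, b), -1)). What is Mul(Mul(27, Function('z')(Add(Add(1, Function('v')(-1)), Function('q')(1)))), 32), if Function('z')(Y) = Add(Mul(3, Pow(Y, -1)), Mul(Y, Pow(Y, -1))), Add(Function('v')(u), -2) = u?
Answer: 2592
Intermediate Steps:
Function('q')(b) = Mul(Rational(-1, 2), Pow(b, -1)) (Function('q')(b) = Mul(-1, Pow(Mul(2, b), -1)) = Mul(-1, Mul(Rational(1, 2), Pow(b, -1))) = Mul(Rational(-1, 2), Pow(b, -1)))
Function('v')(u) = Add(2, u)
Function('z')(Y) = Add(1, Mul(3, Pow(Y, -1))) (Function('z')(Y) = Add(Mul(3, Pow(Y, -1)), 1) = Add(1, Mul(3, Pow(Y, -1))))
Mul(Mul(27, Function('z')(Add(Add(1, Function('v')(-1)), Function('q')(1)))), 32) = Mul(Mul(27, Mul(Pow(Add(Add(1, Add(2, -1)), Mul(Rational(-1, 2), Pow(1, -1))), -1), Add(3, Add(Add(1, Add(2, -1)), Mul(Rational(-1, 2), Pow(1, -1)))))), 32) = Mul(Mul(27, Mul(Pow(Add(Add(1, 1), Mul(Rational(-1, 2), 1)), -1), Add(3, Add(Add(1, 1), Mul(Rational(-1, 2), 1))))), 32) = Mul(Mul(27, Mul(Pow(Add(2, Rational(-1, 2)), -1), Add(3, Add(2, Rational(-1, 2))))), 32) = Mul(Mul(27, Mul(Pow(Rational(3, 2), -1), Add(3, Rational(3, 2)))), 32) = Mul(Mul(27, Mul(Rational(2, 3), Rational(9, 2))), 32) = Mul(Mul(27, 3), 32) = Mul(81, 32) = 2592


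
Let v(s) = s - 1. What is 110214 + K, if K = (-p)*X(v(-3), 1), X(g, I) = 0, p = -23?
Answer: 110214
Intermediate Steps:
v(s) = -1 + s
K = 0 (K = -1*(-23)*0 = 23*0 = 0)
110214 + K = 110214 + 0 = 110214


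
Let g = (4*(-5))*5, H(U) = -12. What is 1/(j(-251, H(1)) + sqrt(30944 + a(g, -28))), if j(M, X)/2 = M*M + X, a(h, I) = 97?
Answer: 125978/15870425443 - 3*sqrt(3449)/15870425443 ≈ 7.9268e-6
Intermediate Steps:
g = -100 (g = -20*5 = -100)
j(M, X) = 2*X + 2*M**2 (j(M, X) = 2*(M*M + X) = 2*(M**2 + X) = 2*(X + M**2) = 2*X + 2*M**2)
1/(j(-251, H(1)) + sqrt(30944 + a(g, -28))) = 1/((2*(-12) + 2*(-251)**2) + sqrt(30944 + 97)) = 1/((-24 + 2*63001) + sqrt(31041)) = 1/((-24 + 126002) + 3*sqrt(3449)) = 1/(125978 + 3*sqrt(3449))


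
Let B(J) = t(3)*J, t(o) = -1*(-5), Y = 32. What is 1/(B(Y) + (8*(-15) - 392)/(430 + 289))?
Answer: 719/114528 ≈ 0.0062779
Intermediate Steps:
t(o) = 5
B(J) = 5*J
1/(B(Y) + (8*(-15) - 392)/(430 + 289)) = 1/(5*32 + (8*(-15) - 392)/(430 + 289)) = 1/(160 + (-120 - 392)/719) = 1/(160 - 512*1/719) = 1/(160 - 512/719) = 1/(114528/719) = 719/114528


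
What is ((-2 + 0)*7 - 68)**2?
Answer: 6724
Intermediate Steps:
((-2 + 0)*7 - 68)**2 = (-2*7 - 68)**2 = (-14 - 68)**2 = (-82)**2 = 6724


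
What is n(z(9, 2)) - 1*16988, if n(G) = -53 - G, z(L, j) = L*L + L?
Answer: -17131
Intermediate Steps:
z(L, j) = L + L² (z(L, j) = L² + L = L + L²)
n(z(9, 2)) - 1*16988 = (-53 - 9*(1 + 9)) - 1*16988 = (-53 - 9*10) - 16988 = (-53 - 1*90) - 16988 = (-53 - 90) - 16988 = -143 - 16988 = -17131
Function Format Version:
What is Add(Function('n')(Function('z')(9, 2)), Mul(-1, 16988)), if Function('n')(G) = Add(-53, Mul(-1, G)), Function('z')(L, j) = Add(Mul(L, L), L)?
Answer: -17131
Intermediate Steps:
Function('z')(L, j) = Add(L, Pow(L, 2)) (Function('z')(L, j) = Add(Pow(L, 2), L) = Add(L, Pow(L, 2)))
Add(Function('n')(Function('z')(9, 2)), Mul(-1, 16988)) = Add(Add(-53, Mul(-1, Mul(9, Add(1, 9)))), Mul(-1, 16988)) = Add(Add(-53, Mul(-1, Mul(9, 10))), -16988) = Add(Add(-53, Mul(-1, 90)), -16988) = Add(Add(-53, -90), -16988) = Add(-143, -16988) = -17131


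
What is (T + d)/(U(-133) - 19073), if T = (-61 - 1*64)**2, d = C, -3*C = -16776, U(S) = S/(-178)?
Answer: -3776626/3394861 ≈ -1.1125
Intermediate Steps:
U(S) = -S/178 (U(S) = S*(-1/178) = -S/178)
C = 5592 (C = -1/3*(-16776) = 5592)
d = 5592
T = 15625 (T = (-61 - 64)**2 = (-125)**2 = 15625)
(T + d)/(U(-133) - 19073) = (15625 + 5592)/(-1/178*(-133) - 19073) = 21217/(133/178 - 19073) = 21217/(-3394861/178) = 21217*(-178/3394861) = -3776626/3394861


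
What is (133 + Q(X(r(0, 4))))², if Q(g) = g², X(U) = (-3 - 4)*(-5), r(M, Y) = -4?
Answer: 1844164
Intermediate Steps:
X(U) = 35 (X(U) = -7*(-5) = 35)
(133 + Q(X(r(0, 4))))² = (133 + 35²)² = (133 + 1225)² = 1358² = 1844164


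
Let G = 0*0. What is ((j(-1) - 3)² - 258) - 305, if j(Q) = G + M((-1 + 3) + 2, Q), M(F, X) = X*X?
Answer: -559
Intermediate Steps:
M(F, X) = X²
G = 0
j(Q) = Q² (j(Q) = 0 + Q² = Q²)
((j(-1) - 3)² - 258) - 305 = (((-1)² - 3)² - 258) - 305 = ((1 - 3)² - 258) - 305 = ((-2)² - 258) - 305 = (4 - 258) - 305 = -254 - 305 = -559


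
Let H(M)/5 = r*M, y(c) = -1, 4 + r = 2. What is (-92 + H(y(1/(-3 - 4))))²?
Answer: 6724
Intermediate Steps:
r = -2 (r = -4 + 2 = -2)
H(M) = -10*M (H(M) = 5*(-2*M) = -10*M)
(-92 + H(y(1/(-3 - 4))))² = (-92 - 10*(-1))² = (-92 + 10)² = (-82)² = 6724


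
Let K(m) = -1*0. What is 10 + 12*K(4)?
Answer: 10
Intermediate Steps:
K(m) = 0
10 + 12*K(4) = 10 + 12*0 = 10 + 0 = 10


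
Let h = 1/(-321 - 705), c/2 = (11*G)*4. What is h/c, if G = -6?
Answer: 1/541728 ≈ 1.8459e-6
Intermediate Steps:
c = -528 (c = 2*((11*(-6))*4) = 2*(-66*4) = 2*(-264) = -528)
h = -1/1026 (h = 1/(-1026) = -1/1026 ≈ -0.00097466)
h/c = -1/1026/(-528) = -1/1026*(-1/528) = 1/541728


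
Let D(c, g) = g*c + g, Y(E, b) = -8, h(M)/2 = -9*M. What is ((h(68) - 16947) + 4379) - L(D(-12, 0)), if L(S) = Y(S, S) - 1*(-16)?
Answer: -13800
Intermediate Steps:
h(M) = -18*M (h(M) = 2*(-9*M) = -18*M)
D(c, g) = g + c*g (D(c, g) = c*g + g = g + c*g)
L(S) = 8 (L(S) = -8 - 1*(-16) = -8 + 16 = 8)
((h(68) - 16947) + 4379) - L(D(-12, 0)) = ((-18*68 - 16947) + 4379) - 1*8 = ((-1224 - 16947) + 4379) - 8 = (-18171 + 4379) - 8 = -13792 - 8 = -13800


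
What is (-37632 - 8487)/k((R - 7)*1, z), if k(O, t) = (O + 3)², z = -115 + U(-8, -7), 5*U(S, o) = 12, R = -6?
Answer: -46119/100 ≈ -461.19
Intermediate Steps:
U(S, o) = 12/5 (U(S, o) = (⅕)*12 = 12/5)
z = -563/5 (z = -115 + 12/5 = -563/5 ≈ -112.60)
k(O, t) = (3 + O)²
(-37632 - 8487)/k((R - 7)*1, z) = (-37632 - 8487)/((3 + (-6 - 7)*1)²) = -46119/(3 - 13*1)² = -46119/(3 - 13)² = -46119/((-10)²) = -46119/100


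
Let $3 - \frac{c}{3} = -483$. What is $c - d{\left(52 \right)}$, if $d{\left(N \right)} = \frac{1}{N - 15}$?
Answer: $\frac{53945}{37} \approx 1458.0$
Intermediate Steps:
$c = 1458$ ($c = 9 - -1449 = 9 + 1449 = 1458$)
$d{\left(N \right)} = \frac{1}{-15 + N}$
$c - d{\left(52 \right)} = 1458 - \frac{1}{-15 + 52} = 1458 - \frac{1}{37} = \frac{53945}{37}$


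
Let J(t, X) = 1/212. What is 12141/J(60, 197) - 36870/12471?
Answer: 10699656754/4157 ≈ 2.5739e+6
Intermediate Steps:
J(t, X) = 1/212
12141/J(60, 197) - 36870/12471 = 12141/(1/212) - 36870/12471 = 12141*212 - 36870*1/12471 = 2573892 - 12290/4157 = 10699656754/4157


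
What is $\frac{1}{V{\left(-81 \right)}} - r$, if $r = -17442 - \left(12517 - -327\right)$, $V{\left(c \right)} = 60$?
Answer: $\frac{1817161}{60} \approx 30286.0$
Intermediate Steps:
$r = -30286$ ($r = -17442 - \left(12517 + 327\right) = -17442 - 12844 = -30286$)
$\frac{1}{V{\left(-81 \right)}} - r = \frac{1}{60} - -30286 = \frac{1}{60} + 30286 = \frac{1817161}{60}$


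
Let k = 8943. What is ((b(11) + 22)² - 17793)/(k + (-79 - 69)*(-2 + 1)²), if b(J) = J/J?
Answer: -17264/8795 ≈ -1.9629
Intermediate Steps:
b(J) = 1
((b(11) + 22)² - 17793)/(k + (-79 - 69)*(-2 + 1)²) = ((1 + 22)² - 17793)/(8943 + (-79 - 69)*(-2 + 1)²) = (23² - 17793)/(8943 - 148*(-1)²) = (529 - 17793)/(8943 - 148*1) = -17264/(8943 - 148) = -17264/8795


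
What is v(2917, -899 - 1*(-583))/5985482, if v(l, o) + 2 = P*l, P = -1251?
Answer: -3649169/5985482 ≈ -0.60967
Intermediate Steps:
v(l, o) = -2 - 1251*l
v(2917, -899 - 1*(-583))/5985482 = (-2 - 1251*2917)/5985482 = (-2 - 3649167)*(1/5985482) = -3649169*1/5985482 = -3649169/5985482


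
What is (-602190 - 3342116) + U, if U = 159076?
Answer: -3785230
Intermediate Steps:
(-602190 - 3342116) + U = (-602190 - 3342116) + 159076 = -3944306 + 159076 = -3785230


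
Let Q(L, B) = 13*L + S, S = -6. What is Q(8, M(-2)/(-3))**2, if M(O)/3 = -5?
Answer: 9604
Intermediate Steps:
M(O) = -15 (M(O) = 3*(-5) = -15)
Q(L, B) = -6 + 13*L (Q(L, B) = 13*L - 6 = -6 + 13*L)
Q(8, M(-2)/(-3))**2 = (-6 + 13*8)**2 = (-6 + 104)**2 = 98**2 = 9604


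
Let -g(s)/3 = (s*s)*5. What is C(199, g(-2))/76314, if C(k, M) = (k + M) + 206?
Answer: 5/1106 ≈ 0.0045208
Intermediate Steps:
g(s) = -15*s² (g(s) = -3*s*s*5 = -3*s²*5 = -15*s²)
C(k, M) = 206 + M + k (C(k, M) = (M + k) + 206 = 206 + M + k)
C(199, g(-2))/76314 = (206 - 15*(-2)² + 199)/76314 = (206 - 15*4 + 199)*(1/76314) = (206 - 60 + 199)*(1/76314) = 345*(1/76314) = 5/1106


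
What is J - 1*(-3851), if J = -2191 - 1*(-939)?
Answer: 2599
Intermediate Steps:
J = -1252 (J = -2191 + 939 = -1252)
J - 1*(-3851) = -1252 - 1*(-3851) = -1252 + 3851 = 2599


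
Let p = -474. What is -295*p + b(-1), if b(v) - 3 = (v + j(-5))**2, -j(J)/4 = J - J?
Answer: 139834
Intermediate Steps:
j(J) = 0 (j(J) = -4*(J - J) = -4*0 = 0)
b(v) = 3 + v**2 (b(v) = 3 + (v + 0)**2 = 3 + v**2)
-295*p + b(-1) = -295*(-474) + (3 + (-1)**2) = 139830 + (3 + 1) = 139830 + 4 = 139834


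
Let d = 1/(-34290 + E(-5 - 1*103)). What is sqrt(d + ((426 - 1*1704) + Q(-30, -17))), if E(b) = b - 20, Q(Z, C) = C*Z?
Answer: 5*I*sqrt(36390874178)/34418 ≈ 27.713*I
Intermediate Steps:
E(b) = -20 + b
d = -1/34418 (d = 1/(-34290 + (-20 + (-5 - 1*103))) = 1/(-34290 + (-20 + (-5 - 103))) = 1/(-34290 + (-20 - 108)) = 1/(-34290 - 128) = 1/(-34418) = -1/34418 ≈ -2.9055e-5)
sqrt(d + ((426 - 1*1704) + Q(-30, -17))) = sqrt(-1/34418 + ((426 - 1*1704) - 17*(-30))) = sqrt(-1/34418 + ((426 - 1704) + 510)) = sqrt(-1/34418 + (-1278 + 510)) = sqrt(-1/34418 - 768) = sqrt(-26433025/34418) = 5*I*sqrt(36390874178)/34418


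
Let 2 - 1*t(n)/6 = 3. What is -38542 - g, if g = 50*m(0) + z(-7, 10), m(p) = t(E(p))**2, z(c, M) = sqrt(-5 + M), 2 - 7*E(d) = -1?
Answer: -40342 - sqrt(5) ≈ -40344.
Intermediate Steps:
E(d) = 3/7 (E(d) = 2/7 - 1/7*(-1) = 2/7 + 1/7 = 3/7)
t(n) = -6 (t(n) = 12 - 6*3 = 12 - 18 = -6)
m(p) = 36 (m(p) = (-6)**2 = 36)
g = 1800 + sqrt(5) (g = 50*36 + sqrt(-5 + 10) = 1800 + sqrt(5) ≈ 1802.2)
-38542 - g = -38542 - (1800 + sqrt(5)) = -38542 + (-1800 - sqrt(5)) = -40342 - sqrt(5)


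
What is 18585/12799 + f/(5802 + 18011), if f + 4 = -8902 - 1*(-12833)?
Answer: 492826278/304782587 ≈ 1.6170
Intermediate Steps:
f = 3927 (f = -4 + (-8902 - 1*(-12833)) = -4 + (-8902 + 12833) = -4 + 3931 = 3927)
18585/12799 + f/(5802 + 18011) = 18585/12799 + 3927/(5802 + 18011) = 18585*(1/12799) + 3927/23813 = 18585/12799 + 3927*(1/23813) = 18585/12799 + 3927/23813 = 492826278/304782587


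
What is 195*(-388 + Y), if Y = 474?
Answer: 16770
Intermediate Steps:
195*(-388 + Y) = 195*(-388 + 474) = 195*86 = 16770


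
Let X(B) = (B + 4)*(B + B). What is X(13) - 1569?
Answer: -1127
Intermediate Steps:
X(B) = 2*B*(4 + B) (X(B) = (4 + B)*(2*B) = 2*B*(4 + B))
X(13) - 1569 = 2*13*(4 + 13) - 1569 = 2*13*17 - 1569 = 442 - 1569 = -1127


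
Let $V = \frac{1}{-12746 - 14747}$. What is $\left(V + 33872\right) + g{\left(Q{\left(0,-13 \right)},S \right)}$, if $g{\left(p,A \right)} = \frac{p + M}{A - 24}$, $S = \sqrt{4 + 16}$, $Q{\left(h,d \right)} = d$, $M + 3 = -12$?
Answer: $\frac{129447381229}{3821527} + \frac{14 \sqrt{5}}{139} \approx 33873.0$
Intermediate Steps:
$M = -15$ ($M = -3 - 12 = -15$)
$V = - \frac{1}{27493}$ ($V = \frac{1}{-27493} = - \frac{1}{27493} \approx -3.6373 \cdot 10^{-5}$)
$S = 2 \sqrt{5}$ ($S = \sqrt{20} = 2 \sqrt{5} \approx 4.4721$)
$g{\left(p,A \right)} = \frac{-15 + p}{-24 + A}$ ($g{\left(p,A \right)} = \frac{p - 15}{A - 24} = \frac{-15 + p}{-24 + A}$)
$\left(V + 33872\right) + g{\left(Q{\left(0,-13 \right)},S \right)} = \left(- \frac{1}{27493} + 33872\right) + \frac{-15 - 13}{-24 + 2 \sqrt{5}} = \frac{931242895}{27493} + \frac{1}{-24 + 2 \sqrt{5}} \left(-28\right) = \frac{931242895}{27493} - \frac{28}{-24 + 2 \sqrt{5}}$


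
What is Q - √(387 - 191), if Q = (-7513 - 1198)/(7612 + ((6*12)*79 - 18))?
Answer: -194659/13282 ≈ -14.656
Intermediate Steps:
Q = -8711/13282 (Q = -8711/(7612 + (72*79 - 18)) = -8711/(7612 + (5688 - 18)) = -8711/(7612 + 5670) = -8711/13282 ≈ -0.65585)
Q - √(387 - 191) = -8711/13282 - √(387 - 191) = -8711/13282 - √196 = -8711/13282 - 1*14 = -8711/13282 - 14 = -194659/13282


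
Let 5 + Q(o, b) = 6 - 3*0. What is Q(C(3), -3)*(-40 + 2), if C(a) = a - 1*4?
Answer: -38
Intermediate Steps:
C(a) = -4 + a (C(a) = a - 4 = -4 + a)
Q(o, b) = 1 (Q(o, b) = -5 + (6 - 3*0) = -5 + (6 + 0) = -5 + 6 = 1)
Q(C(3), -3)*(-40 + 2) = 1*(-40 + 2) = 1*(-38) = -38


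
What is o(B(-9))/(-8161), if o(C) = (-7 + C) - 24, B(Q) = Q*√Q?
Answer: 31/8161 + 27*I/8161 ≈ 0.0037986 + 0.0033084*I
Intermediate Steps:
B(Q) = Q^(3/2)
o(C) = -31 + C
o(B(-9))/(-8161) = (-31 + (-9)^(3/2))/(-8161) = (-31 - 27*I)*(-1/8161) = 31/8161 + 27*I/8161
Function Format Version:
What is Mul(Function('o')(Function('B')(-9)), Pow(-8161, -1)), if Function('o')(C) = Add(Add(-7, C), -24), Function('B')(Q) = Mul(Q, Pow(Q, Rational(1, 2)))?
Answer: Add(Rational(31, 8161), Mul(Rational(27, 8161), I)) ≈ Add(0.0037986, Mul(0.0033084, I))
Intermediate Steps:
Function('B')(Q) = Pow(Q, Rational(3, 2))
Function('o')(C) = Add(-31, C)
Mul(Function('o')(Function('B')(-9)), Pow(-8161, -1)) = Mul(Add(-31, Pow(-9, Rational(3, 2))), Pow(-8161, -1)) = Mul(Add(-31, Mul(-27, I)), Rational(-1, 8161)) = Add(Rational(31, 8161), Mul(Rational(27, 8161), I))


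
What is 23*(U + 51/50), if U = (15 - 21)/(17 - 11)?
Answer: 23/50 ≈ 0.46000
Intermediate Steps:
U = -1 (U = -6/6 = -6*⅙ = -1)
23*(U + 51/50) = 23*(-1 + 51/50) = 23*(1/50) = 23/50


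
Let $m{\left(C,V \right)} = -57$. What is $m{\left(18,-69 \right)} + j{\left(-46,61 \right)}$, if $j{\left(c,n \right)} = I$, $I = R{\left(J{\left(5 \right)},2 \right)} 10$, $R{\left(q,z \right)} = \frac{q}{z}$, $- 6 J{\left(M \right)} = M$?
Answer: $- \frac{367}{6} \approx -61.167$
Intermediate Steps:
$J{\left(M \right)} = - \frac{M}{6}$
$I = - \frac{25}{6}$ ($I = \frac{\left(- \frac{1}{6}\right) 5}{2} \cdot 10 = \left(- \frac{5}{6}\right) \frac{1}{2} \cdot 10 = \left(- \frac{5}{12}\right) 10 = - \frac{25}{6} \approx -4.1667$)
$j{\left(c,n \right)} = - \frac{25}{6}$
$m{\left(18,-69 \right)} + j{\left(-46,61 \right)} = -57 - \frac{25}{6} = - \frac{367}{6}$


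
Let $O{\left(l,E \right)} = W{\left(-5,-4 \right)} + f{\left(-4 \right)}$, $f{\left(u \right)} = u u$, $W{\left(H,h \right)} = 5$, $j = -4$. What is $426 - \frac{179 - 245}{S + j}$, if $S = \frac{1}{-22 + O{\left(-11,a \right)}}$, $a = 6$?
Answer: $\frac{2064}{5} \approx 412.8$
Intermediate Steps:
$f{\left(u \right)} = u^{2}$
$O{\left(l,E \right)} = 21$ ($O{\left(l,E \right)} = 5 + \left(-4\right)^{2} = 5 + 16 = 21$)
$S = -1$ ($S = \frac{1}{-22 + 21} = \frac{1}{-1} = -1$)
$426 - \frac{179 - 245}{S + j} = 426 - \frac{179 - 245}{-1 - 4} = 426 - - \frac{66}{-5} = 426 - \left(-66\right) \left(- \frac{1}{5}\right) = 426 - \frac{66}{5} = \frac{2064}{5}$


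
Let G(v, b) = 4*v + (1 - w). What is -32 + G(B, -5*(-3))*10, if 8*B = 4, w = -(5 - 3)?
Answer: 18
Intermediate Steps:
w = -2 (w = -1*2 = -2)
B = ½ (B = (⅛)*4 = ½ ≈ 0.50000)
G(v, b) = 3 + 4*v (G(v, b) = 4*v + (1 - 1*(-2)) = 4*v + (1 + 2) = 4*v + 3 = 3 + 4*v)
-32 + G(B, -5*(-3))*10 = -32 + (3 + 4*(½))*10 = -32 + (3 + 2)*10 = -32 + 5*10 = -32 + 50 = 18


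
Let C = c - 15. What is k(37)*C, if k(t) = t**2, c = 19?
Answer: 5476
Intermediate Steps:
C = 4 (C = 19 - 15 = 4)
k(37)*C = 37**2*4 = 1369*4 = 5476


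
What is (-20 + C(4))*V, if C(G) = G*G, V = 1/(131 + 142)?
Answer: -4/273 ≈ -0.014652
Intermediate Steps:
V = 1/273 ≈ 0.0036630
C(G) = G**2
(-20 + C(4))*V = (-20 + 4**2)*(1/273) = (-20 + 16)*(1/273) = -4*1/273 = -4/273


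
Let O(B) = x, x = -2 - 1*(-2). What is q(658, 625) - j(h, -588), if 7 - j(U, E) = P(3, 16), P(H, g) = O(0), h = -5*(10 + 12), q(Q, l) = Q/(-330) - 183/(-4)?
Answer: 24259/660 ≈ 36.756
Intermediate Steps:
x = 0 (x = -2 + 2 = 0)
q(Q, l) = 183/4 - Q/330 (q(Q, l) = Q*(-1/330) - 183*(-¼) = -Q/330 + 183/4 = 183/4 - Q/330)
h = -110 (h = -5*22 = -110)
O(B) = 0
P(H, g) = 0
j(U, E) = 7 (j(U, E) = 7 - 1*0 = 7 + 0 = 7)
q(658, 625) - j(h, -588) = (183/4 - 1/330*658) - 1*7 = (183/4 - 329/165) - 7 = 28879/660 - 7 = 24259/660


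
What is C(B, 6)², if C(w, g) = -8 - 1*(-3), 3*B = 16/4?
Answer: 25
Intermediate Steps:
B = 4/3 (B = (16/4)/3 = (16*(¼))/3 = (⅓)*4 = 4/3 ≈ 1.3333)
C(w, g) = -5 (C(w, g) = -8 + 3 = -5)
C(B, 6)² = (-5)² = 25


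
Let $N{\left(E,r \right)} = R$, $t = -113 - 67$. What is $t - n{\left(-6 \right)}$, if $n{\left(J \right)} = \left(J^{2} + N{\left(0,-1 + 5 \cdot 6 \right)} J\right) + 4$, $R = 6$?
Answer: $-184$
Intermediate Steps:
$t = -180$
$N{\left(E,r \right)} = 6$
$n{\left(J \right)} = 4 + J^{2} + 6 J$ ($n{\left(J \right)} = \left(J^{2} + 6 J\right) + 4 = 4 + J^{2} + 6 J$)
$t - n{\left(-6 \right)} = -180 - \left(4 + \left(-6\right)^{2} + 6 \left(-6\right)\right) = -180 - \left(4 + 36 - 36\right) = -180 - 4 = -184$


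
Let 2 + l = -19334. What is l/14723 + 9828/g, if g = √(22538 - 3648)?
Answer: -19336/14723 + 4914*√18890/9445 ≈ 70.194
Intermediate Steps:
l = -19336 (l = -2 - 19334 = -19336)
g = √18890 ≈ 137.44
l/14723 + 9828/g = -19336/14723 + 9828/(√18890) = -19336*1/14723 + 9828*(√18890/18890) = -19336/14723 + 4914*√18890/9445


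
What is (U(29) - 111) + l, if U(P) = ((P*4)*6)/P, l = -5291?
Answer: -5378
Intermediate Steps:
U(P) = 24 (U(P) = ((4*P)*6)/P = (24*P)/P = 24)
(U(29) - 111) + l = (24 - 111) - 5291 = -87 - 5291 = -5378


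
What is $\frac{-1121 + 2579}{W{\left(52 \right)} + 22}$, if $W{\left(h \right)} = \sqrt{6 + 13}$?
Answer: $\frac{10692}{155} - \frac{486 \sqrt{19}}{155} \approx 55.313$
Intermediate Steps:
$W{\left(h \right)} = \sqrt{19}$
$\frac{-1121 + 2579}{W{\left(52 \right)} + 22} = \frac{-1121 + 2579}{\sqrt{19} + 22} = \frac{1458}{22 + \sqrt{19}}$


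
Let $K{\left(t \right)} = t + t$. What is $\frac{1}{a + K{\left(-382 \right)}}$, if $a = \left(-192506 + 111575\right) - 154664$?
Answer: $- \frac{1}{236359} \approx -4.2309 \cdot 10^{-6}$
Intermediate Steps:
$K{\left(t \right)} = 2 t$
$a = -235595$ ($a = -80931 - 154664 = -235595$)
$\frac{1}{a + K{\left(-382 \right)}} = \frac{1}{-235595 + 2 \left(-382\right)} = \frac{1}{-235595 - 764} = \frac{1}{-236359} = - \frac{1}{236359}$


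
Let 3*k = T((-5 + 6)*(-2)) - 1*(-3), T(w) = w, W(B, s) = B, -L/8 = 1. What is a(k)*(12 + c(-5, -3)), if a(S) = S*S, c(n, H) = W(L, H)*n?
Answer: 52/9 ≈ 5.7778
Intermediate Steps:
L = -8 (L = -8*1 = -8)
c(n, H) = -8*n
k = ⅓ (k = ((-5 + 6)*(-2) - 1*(-3))/3 = (1*(-2) + 3)/3 = (-2 + 3)/3 = (⅓)*1 = ⅓ ≈ 0.33333)
a(S) = S²
a(k)*(12 + c(-5, -3)) = (⅓)²*(12 - 8*(-5)) = (12 + 40)/9 = (⅑)*52 = 52/9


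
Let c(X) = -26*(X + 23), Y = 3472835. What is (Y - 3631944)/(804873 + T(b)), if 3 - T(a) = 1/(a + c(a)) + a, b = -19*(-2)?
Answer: -246300732/1245889225 ≈ -0.19769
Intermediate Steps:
c(X) = -598 - 26*X (c(X) = -26*(23 + X) = -598 - 26*X)
b = 38
T(a) = 3 - a - 1/(-598 - 25*a) (T(a) = 3 - (1/(a + (-598 - 26*a)) + a) = 3 - (1/(-598 - 25*a) + a) = 3 - (a + 1/(-598 - 25*a)) = 3 + (-a - 1/(-598 - 25*a)) = 3 - a - 1/(-598 - 25*a))
(Y - 3631944)/(804873 + T(b)) = (3472835 - 3631944)/(804873 + (1795 - 523*38 - 25*38²)/(598 + 25*38)) = -159109/(804873 + (1795 - 19874 - 25*1444)/(598 + 950)) = -159109/(804873 + (1795 - 19874 - 36100)/1548) = -159109/(804873 + (1/1548)*(-54179)) = -159109/(804873 - 54179/1548) = -159109/1245889225/1548 = -159109*1548/1245889225 = -246300732/1245889225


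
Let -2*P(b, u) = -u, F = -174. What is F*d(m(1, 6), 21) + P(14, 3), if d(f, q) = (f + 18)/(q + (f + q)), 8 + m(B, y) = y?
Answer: -681/10 ≈ -68.100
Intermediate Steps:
m(B, y) = -8 + y
P(b, u) = u/2 (P(b, u) = -(-1)*u/2 = u/2)
d(f, q) = (18 + f)/(f + 2*q)
F*d(m(1, 6), 21) + P(14, 3) = -174*(18 + (-8 + 6))/((-8 + 6) + 2*21) + (1/2)*3 = -174*(18 - 2)/(-2 + 42) + 3/2 = -174*16/40 + 3/2 = -87*16/20 + 3/2 = -174*2/5 + 3/2 = -348/5 + 3/2 = -681/10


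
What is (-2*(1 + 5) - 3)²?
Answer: 225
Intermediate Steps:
(-2*(1 + 5) - 3)² = (-2*6 - 3)² = (-12 - 3)² = (-15)² = 225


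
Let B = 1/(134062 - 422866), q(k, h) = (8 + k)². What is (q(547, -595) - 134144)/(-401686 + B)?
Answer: -50217528324/116008523545 ≈ -0.43288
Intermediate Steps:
B = -1/288804 (B = 1/(-288804) = -1/288804 ≈ -3.4626e-6)
(q(547, -595) - 134144)/(-401686 + B) = ((8 + 547)² - 134144)/(-401686 - 1/288804) = (555² - 134144)/(-116008523545/288804) = (308025 - 134144)*(-288804/116008523545) = 173881*(-288804/116008523545) = -50217528324/116008523545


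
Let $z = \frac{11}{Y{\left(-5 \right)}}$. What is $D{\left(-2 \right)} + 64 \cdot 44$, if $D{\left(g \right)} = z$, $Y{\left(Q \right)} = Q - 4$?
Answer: $\frac{25333}{9} \approx 2814.8$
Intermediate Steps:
$Y{\left(Q \right)} = -4 + Q$
$z = - \frac{11}{9}$ ($z = \frac{11}{-4 - 5} = \frac{11}{-9} = 11 \left(- \frac{1}{9}\right) = - \frac{11}{9} \approx -1.2222$)
$D{\left(g \right)} = - \frac{11}{9}$
$D{\left(-2 \right)} + 64 \cdot 44 = - \frac{11}{9} + 64 \cdot 44 = - \frac{11}{9} + 2816 = \frac{25333}{9}$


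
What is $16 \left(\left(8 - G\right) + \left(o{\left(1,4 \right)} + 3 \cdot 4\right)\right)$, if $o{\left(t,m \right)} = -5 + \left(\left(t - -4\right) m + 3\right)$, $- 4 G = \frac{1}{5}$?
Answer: $\frac{3044}{5} \approx 608.8$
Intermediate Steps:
$G = - \frac{1}{20}$ ($G = - \frac{1}{4 \cdot 5} = \left(- \frac{1}{4}\right) \frac{1}{5} = - \frac{1}{20} \approx -0.05$)
$o{\left(t,m \right)} = -2 + m \left(4 + t\right)$ ($o{\left(t,m \right)} = -5 + \left(\left(t + 4\right) m + 3\right) = -5 + \left(\left(4 + t\right) m + 3\right) = -5 + \left(m \left(4 + t\right) + 3\right) = -5 + \left(3 + m \left(4 + t\right)\right) = -2 + m \left(4 + t\right)$)
$16 \left(\left(8 - G\right) + \left(o{\left(1,4 \right)} + 3 \cdot 4\right)\right) = 16 \left(\left(8 - - \frac{1}{20}\right) + \left(\left(-2 + 4 \cdot 4 + 4 \cdot 1\right) + 3 \cdot 4\right)\right) = 16 \left(\left(8 + \frac{1}{20}\right) + \left(\left(-2 + 16 + 4\right) + 12\right)\right) = 16 \left(\frac{161}{20} + \left(18 + 12\right)\right) = 16 \left(\frac{161}{20} + 30\right) = 16 \cdot \frac{761}{20} = \frac{3044}{5}$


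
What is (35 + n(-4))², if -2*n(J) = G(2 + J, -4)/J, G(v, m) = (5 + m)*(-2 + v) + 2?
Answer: 19321/16 ≈ 1207.6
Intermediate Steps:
G(v, m) = 2 + (-2 + v)*(5 + m) (G(v, m) = (-2 + v)*(5 + m) + 2 = 2 + (-2 + v)*(5 + m))
n(J) = -(2 + J)/(2*J) (n(J) = -(-8 - 2*(-4) + 5*(2 + J) - 4*(2 + J))/(2*J) = -(-8 + 8 + (10 + 5*J) + (-8 - 4*J))/(2*J) = -(2 + J)/(2*J))
(35 + n(-4))² = (35 + (½)*(-2 - 1*(-4))/(-4))² = (35 + (½)*(-¼)*(-2 + 4))² = (35 + (½)*(-¼)*2)² = (35 - ¼)² = (139/4)² = 19321/16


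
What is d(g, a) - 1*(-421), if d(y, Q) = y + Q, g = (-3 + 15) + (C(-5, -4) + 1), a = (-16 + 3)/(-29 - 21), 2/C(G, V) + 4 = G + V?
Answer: 282169/650 ≈ 434.11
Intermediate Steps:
C(G, V) = 2/(-4 + G + V) (C(G, V) = 2/(-4 + (G + V)) = 2/(-4 + G + V))
a = 13/50 (a = -13/(-50) = -13*(-1/50) = 13/50 ≈ 0.26000)
g = 167/13 (g = (-3 + 15) + (2/(-4 - 5 - 4) + 1) = 12 + (2/(-13) + 1) = 12 + (2*(-1/13) + 1) = 12 + (-2/13 + 1) = 12 + 11/13 = 167/13 ≈ 12.846)
d(y, Q) = Q + y
d(g, a) - 1*(-421) = (13/50 + 167/13) - 1*(-421) = 8519/650 + 421 = 282169/650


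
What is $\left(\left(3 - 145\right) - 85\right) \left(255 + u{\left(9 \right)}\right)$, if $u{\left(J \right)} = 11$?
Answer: $-60382$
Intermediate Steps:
$\left(\left(3 - 145\right) - 85\right) \left(255 + u{\left(9 \right)}\right) = \left(\left(3 - 145\right) - 85\right) \left(255 + 11\right) = \left(-142 - 85\right) 266 = \left(-227\right) 266 = -60382$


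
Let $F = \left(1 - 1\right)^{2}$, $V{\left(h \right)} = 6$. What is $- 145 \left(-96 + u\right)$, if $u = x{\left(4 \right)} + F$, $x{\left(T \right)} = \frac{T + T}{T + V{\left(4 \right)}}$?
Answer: $13804$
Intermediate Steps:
$F = 0$ ($F = 0^{2} = 0$)
$x{\left(T \right)} = \frac{2 T}{6 + T}$ ($x{\left(T \right)} = \frac{T + T}{T + 6} = \frac{2 T}{6 + T}$)
$u = \frac{4}{5}$ ($u = 2 \cdot 4 \frac{1}{6 + 4} + 0 = 2 \cdot 4 \cdot \frac{1}{10} + 0 = \frac{4}{5} + 0 = \frac{4}{5} \approx 0.8$)
$- 145 \left(-96 + u\right) = - 145 \left(-96 + \frac{4}{5}\right) = \left(-145\right) \left(- \frac{476}{5}\right) = 13804$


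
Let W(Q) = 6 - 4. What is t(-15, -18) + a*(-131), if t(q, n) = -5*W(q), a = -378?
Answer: 49508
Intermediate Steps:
W(Q) = 2
t(q, n) = -10 (t(q, n) = -5*2 = -10)
t(-15, -18) + a*(-131) = -10 - 378*(-131) = -10 + 49518 = 49508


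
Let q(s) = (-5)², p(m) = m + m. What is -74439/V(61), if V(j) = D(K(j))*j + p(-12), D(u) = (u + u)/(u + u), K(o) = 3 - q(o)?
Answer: -74439/37 ≈ -2011.9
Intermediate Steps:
p(m) = 2*m
q(s) = 25
K(o) = -22 (K(o) = 3 - 1*25 = 3 - 25 = -22)
D(u) = 1 (D(u) = (2*u)/((2*u)) = (2*u)*(1/(2*u)) = 1)
V(j) = -24 + j (V(j) = 1*j + 2*(-12) = j - 24 = -24 + j)
-74439/V(61) = -74439/(-24 + 61) = -74439/37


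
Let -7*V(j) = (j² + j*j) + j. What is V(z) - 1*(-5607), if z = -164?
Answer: -14379/7 ≈ -2054.1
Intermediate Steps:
V(j) = -2*j²/7 - j/7 (V(j) = -((j² + j*j) + j)/7 = -((j² + j²) + j)/7 = -(2*j² + j)/7 = -(j + 2*j²)/7 = -2*j²/7 - j/7)
V(z) - 1*(-5607) = -⅐*(-164)*(1 + 2*(-164)) - 1*(-5607) = -⅐*(-164)*(1 - 328) + 5607 = -⅐*(-164)*(-327) + 5607 = -53628/7 + 5607 = -14379/7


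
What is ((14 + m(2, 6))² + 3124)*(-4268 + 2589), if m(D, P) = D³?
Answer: -6057832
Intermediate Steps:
((14 + m(2, 6))² + 3124)*(-4268 + 2589) = ((14 + 2³)² + 3124)*(-4268 + 2589) = ((14 + 8)² + 3124)*(-1679) = (22² + 3124)*(-1679) = (484 + 3124)*(-1679) = 3608*(-1679) = -6057832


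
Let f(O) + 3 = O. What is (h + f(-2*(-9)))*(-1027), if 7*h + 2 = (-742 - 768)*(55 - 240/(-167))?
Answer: 14598341823/1169 ≈ 1.2488e+7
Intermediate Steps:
f(O) = -3 + O
h = -14232084/1169 (h = -2/7 + ((-742 - 768)*(55 - 240/(-167)))/7 = -2/7 + (-1510*(55 - 240*(-1/167)))/7 = -2/7 + (-1510*(55 + 240/167))/7 = -2/7 + (-1510*9425/167)/7 = -2/7 + (⅐)*(-14231750/167) = -2/7 - 14231750/1169 = -14232084/1169 ≈ -12175.)
(h + f(-2*(-9)))*(-1027) = (-14232084/1169 + (-3 - 2*(-9)))*(-1027) = (-14232084/1169 + (-3 + 18))*(-1027) = (-14232084/1169 + 15)*(-1027) = -14214549/1169*(-1027) = 14598341823/1169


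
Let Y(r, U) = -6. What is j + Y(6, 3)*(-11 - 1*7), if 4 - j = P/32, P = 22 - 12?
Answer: 1787/16 ≈ 111.69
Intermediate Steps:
P = 10
j = 59/16 (j = 4 - 10/32 = 4 - 1*5/16 = 4 - 5/16 = 59/16 ≈ 3.6875)
j + Y(6, 3)*(-11 - 1*7) = 59/16 - 6*(-11 - 1*7) = 59/16 - 6*(-11 - 7) = 59/16 - 6*(-18) = 59/16 + 108 = 1787/16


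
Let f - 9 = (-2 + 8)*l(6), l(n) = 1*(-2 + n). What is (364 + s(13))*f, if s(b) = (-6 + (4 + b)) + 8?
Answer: 12639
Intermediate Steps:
s(b) = 6 + b (s(b) = (-2 + b) + 8 = 6 + b)
l(n) = -2 + n
f = 33 (f = 9 + (-2 + 8)*(-2 + 6) = 9 + 6*4 = 9 + 24 = 33)
(364 + s(13))*f = (364 + (6 + 13))*33 = (364 + 19)*33 = 383*33 = 12639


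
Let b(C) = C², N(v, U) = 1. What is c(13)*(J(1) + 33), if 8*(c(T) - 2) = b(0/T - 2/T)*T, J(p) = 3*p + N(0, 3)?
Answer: 1961/26 ≈ 75.423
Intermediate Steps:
J(p) = 1 + 3*p (J(p) = 3*p + 1 = 1 + 3*p)
c(T) = 2 + 1/(2*T) (c(T) = 2 + ((0/T - 2/T)²*T)/8 = 2 + ((0 - 2/T)²*T)/8 = 2 + ((-2/T)²*T)/8 = 2 + ((4/T²)*T)/8 = 2 + (4/T)/8 = 2 + 1/(2*T))
c(13)*(J(1) + 33) = (2 + (½)/13)*((1 + 3*1) + 33) = (2 + (½)*(1/13))*((1 + 3) + 33) = (2 + 1/26)*(4 + 33) = (53/26)*37 = 1961/26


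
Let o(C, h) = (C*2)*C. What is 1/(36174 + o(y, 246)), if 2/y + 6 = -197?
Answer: 41209/1490694374 ≈ 2.7644e-5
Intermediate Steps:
y = -2/203 (y = 2/(-6 - 197) = 2/(-203) = 2*(-1/203) = -2/203 ≈ -0.0098522)
o(C, h) = 2*C**2 (o(C, h) = (2*C)*C = 2*C**2)
1/(36174 + o(y, 246)) = 1/(36174 + 2*(-2/203)**2) = 1/(36174 + 2*(4/41209)) = 1/(36174 + 8/41209) = 1/(1490694374/41209) = 41209/1490694374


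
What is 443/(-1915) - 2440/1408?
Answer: -662043/337040 ≈ -1.9643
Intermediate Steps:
443/(-1915) - 2440/1408 = 443*(-1/1915) - 2440*1/1408 = -443/1915 - 305/176 = -662043/337040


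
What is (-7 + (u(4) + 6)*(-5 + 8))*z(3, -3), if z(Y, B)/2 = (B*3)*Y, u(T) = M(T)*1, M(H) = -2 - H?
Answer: 378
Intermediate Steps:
u(T) = -2 - T (u(T) = (-2 - T)*1 = -2 - T)
z(Y, B) = 6*B*Y (z(Y, B) = 2*((B*3)*Y) = 2*((3*B)*Y) = 2*(3*B*Y) = 6*B*Y)
(-7 + (u(4) + 6)*(-5 + 8))*z(3, -3) = (-7 + ((-2 - 1*4) + 6)*(-5 + 8))*(6*(-3)*3) = (-7 + ((-2 - 4) + 6)*3)*(-54) = (-7 + (-6 + 6)*3)*(-54) = (-7 + 0*3)*(-54) = (-7 + 0)*(-54) = -7*(-54) = 378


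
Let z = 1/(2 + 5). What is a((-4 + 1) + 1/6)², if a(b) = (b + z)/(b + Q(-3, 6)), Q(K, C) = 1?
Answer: 12769/5929 ≈ 2.1537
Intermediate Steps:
z = ⅐ (z = 1/7 = ⅐ ≈ 0.14286)
a(b) = (⅐ + b)/(1 + b) (a(b) = (b + ⅐)/(b + 1) = (⅐ + b)/(1 + b))
a((-4 + 1) + 1/6)² = ((⅐ + ((-4 + 1) + 1/6))/(1 + ((-4 + 1) + 1/6)))² = ((⅐ + (-3 + ⅙))/(1 + (-3 + ⅙)))² = ((⅐ - 17/6)/(1 - 17/6))² = (-113/42/(-11/6))² = (-6/11*(-113/42))² = (113/77)² = 12769/5929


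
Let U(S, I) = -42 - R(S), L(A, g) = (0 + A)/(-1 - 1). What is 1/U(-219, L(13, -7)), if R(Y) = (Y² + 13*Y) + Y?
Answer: -1/44937 ≈ -2.2253e-5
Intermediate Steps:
R(Y) = Y² + 14*Y
L(A, g) = -A/2 (L(A, g) = A/(-2) = A*(-½) = -A/2)
U(S, I) = -42 - S*(14 + S)
1/U(-219, L(13, -7)) = 1/(-42 - 1*(-219)*(14 - 219)) = 1/(-42 - 1*(-219)*(-205)) = 1/(-42 - 44895) = 1/(-44937) = -1/44937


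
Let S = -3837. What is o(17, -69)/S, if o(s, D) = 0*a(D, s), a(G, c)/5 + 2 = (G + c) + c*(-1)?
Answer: 0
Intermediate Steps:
a(G, c) = -10 + 5*G (a(G, c) = -10 + 5*((G + c) + c*(-1)) = -10 + 5*((G + c) - c) = -10 + 5*G)
o(s, D) = 0 (o(s, D) = 0*(-10 + 5*D) = 0)
o(17, -69)/S = 0/(-3837) = 0*(-1/3837) = 0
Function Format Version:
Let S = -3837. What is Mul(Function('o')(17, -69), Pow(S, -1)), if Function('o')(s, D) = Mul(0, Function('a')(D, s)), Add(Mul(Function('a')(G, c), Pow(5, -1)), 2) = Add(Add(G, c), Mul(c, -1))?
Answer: 0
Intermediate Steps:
Function('a')(G, c) = Add(-10, Mul(5, G)) (Function('a')(G, c) = Add(-10, Mul(5, Add(Add(G, c), Mul(c, -1)))) = Add(-10, Mul(5, Add(Add(G, c), Mul(-1, c)))) = Add(-10, Mul(5, G)))
Function('o')(s, D) = 0 (Function('o')(s, D) = Mul(0, Add(-10, Mul(5, D))) = 0)
Mul(Function('o')(17, -69), Pow(S, -1)) = Mul(0, Pow(-3837, -1)) = Mul(0, Rational(-1, 3837)) = 0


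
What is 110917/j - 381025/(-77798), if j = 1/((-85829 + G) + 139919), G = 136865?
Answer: 1647773756252555/77798 ≈ 2.1180e+10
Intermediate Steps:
j = 1/190955 (j = 1/((-85829 + 136865) + 139919) = 1/(51036 + 139919) = 1/190955 ≈ 5.2368e-6)
110917/j - 381025/(-77798) = 110917/(1/190955) - 381025/(-77798) = 110917*190955 - 381025*(-1/77798) = 21180155735 + 381025/77798 = 1647773756252555/77798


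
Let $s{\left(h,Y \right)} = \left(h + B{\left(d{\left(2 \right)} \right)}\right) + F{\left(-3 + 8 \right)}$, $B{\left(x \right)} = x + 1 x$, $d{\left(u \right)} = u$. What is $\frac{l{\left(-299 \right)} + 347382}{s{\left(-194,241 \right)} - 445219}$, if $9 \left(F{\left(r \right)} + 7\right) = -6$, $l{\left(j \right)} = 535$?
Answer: $- \frac{1043751}{1336250} \approx -0.78111$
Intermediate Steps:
$F{\left(r \right)} = - \frac{23}{3}$ ($F{\left(r \right)} = -7 + \frac{1}{9} \left(-6\right) = -7 - \frac{2}{3} = - \frac{23}{3}$)
$B{\left(x \right)} = 2 x$ ($B{\left(x \right)} = x + x = 2 x$)
$s{\left(h,Y \right)} = - \frac{11}{3} + h$ ($s{\left(h,Y \right)} = \left(h + 2 \cdot 2\right) - \frac{23}{3} = \left(h + 4\right) - \frac{23}{3} = \left(4 + h\right) - \frac{23}{3} = - \frac{11}{3} + h$)
$\frac{l{\left(-299 \right)} + 347382}{s{\left(-194,241 \right)} - 445219} = \frac{535 + 347382}{\left(- \frac{11}{3} - 194\right) - 445219} = \frac{347917}{- \frac{593}{3} - 445219} = \frac{347917}{- \frac{1336250}{3}} = 347917 \left(- \frac{3}{1336250}\right) = - \frac{1043751}{1336250}$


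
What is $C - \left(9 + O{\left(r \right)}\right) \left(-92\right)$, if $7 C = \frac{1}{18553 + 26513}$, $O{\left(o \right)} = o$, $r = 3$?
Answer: $\frac{348270049}{315462} \approx 1104.0$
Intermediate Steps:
$C = \frac{1}{315462}$ ($C = \frac{1}{7 \left(18553 + 26513\right)} = \frac{1}{7 \cdot 45066} = \frac{1}{7} \cdot \frac{1}{45066} = \frac{1}{315462} \approx 3.17 \cdot 10^{-6}$)
$C - \left(9 + O{\left(r \right)}\right) \left(-92\right) = \frac{1}{315462} - \left(9 + 3\right) \left(-92\right) = \frac{1}{315462} - 12 \left(-92\right) = \frac{1}{315462} - -1104 = \frac{1}{315462} + 1104 = \frac{348270049}{315462}$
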